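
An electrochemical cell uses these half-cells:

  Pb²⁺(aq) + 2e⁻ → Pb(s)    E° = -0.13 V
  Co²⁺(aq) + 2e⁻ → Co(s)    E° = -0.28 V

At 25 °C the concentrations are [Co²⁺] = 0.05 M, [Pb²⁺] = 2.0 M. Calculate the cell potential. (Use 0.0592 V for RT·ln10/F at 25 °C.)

0.197 V

The Pb²⁺/Pb couple has the higher reduction potential and acts as the cathode, so E°_cell = -0.13 − (-0.28) = 0.15 V.
Balancing electrons gives n = 2; the reaction quotient is Q = [Co²⁺]/[Pb²⁺] = 0.0250.
At 25 °C, E = E° − (0.0592/n) log Q = 0.15 − (0.0592/2)(-1.602) = 0.150 + 0.047 = 0.197 V.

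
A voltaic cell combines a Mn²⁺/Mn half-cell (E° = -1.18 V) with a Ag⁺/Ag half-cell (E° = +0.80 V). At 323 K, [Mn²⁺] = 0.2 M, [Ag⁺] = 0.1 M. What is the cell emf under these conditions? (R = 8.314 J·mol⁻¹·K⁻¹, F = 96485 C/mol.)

The Ag⁺/Ag couple has the higher reduction potential and acts as the cathode, so E°_cell = +0.80 − (-1.18) = 1.98 V.
Balancing electrons gives n = 2; the reaction quotient is Q = [Mn²⁺]/[Ag⁺]^2 = 20.0.
E = E° − (RT/nF) ln Q = 1.98 − (8.314×323)/(2×96485) × (2.996) = 1.980 − 0.042 = 1.938 V.

1.94 V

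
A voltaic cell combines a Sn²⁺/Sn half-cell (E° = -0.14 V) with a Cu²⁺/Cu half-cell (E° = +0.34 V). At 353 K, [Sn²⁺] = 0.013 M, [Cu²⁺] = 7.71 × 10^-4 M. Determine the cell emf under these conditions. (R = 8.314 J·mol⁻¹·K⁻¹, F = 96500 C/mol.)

The Cu²⁺/Cu couple has the higher reduction potential and acts as the cathode, so E°_cell = +0.34 − (-0.14) = 0.48 V.
Balancing electrons gives n = 2; the reaction quotient is Q = [Sn²⁺]/[Cu²⁺] = 16.9.
E = E° − (RT/nF) ln Q = 0.48 − (8.314×353)/(2×96500) × (2.825) = 0.480 − 0.043 = 0.437 V.

0.437 V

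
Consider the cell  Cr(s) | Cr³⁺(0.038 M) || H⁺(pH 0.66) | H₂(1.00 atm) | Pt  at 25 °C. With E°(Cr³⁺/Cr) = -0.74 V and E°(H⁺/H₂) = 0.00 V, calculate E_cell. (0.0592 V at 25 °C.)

0.73 V

The hydrogen couple is the cathode, so E°_cell = 0.74 V; n = 6.
[H⁺] = 10^(−0.66) = 0.22 M, and Q = [Cr³⁺]^2·P(H₂)^3 / [H⁺]^6 = 13.2.
E = E° − (0.0592/6) log Q = 0.74 − (0.0592/6)(1.120) = 0.729 V.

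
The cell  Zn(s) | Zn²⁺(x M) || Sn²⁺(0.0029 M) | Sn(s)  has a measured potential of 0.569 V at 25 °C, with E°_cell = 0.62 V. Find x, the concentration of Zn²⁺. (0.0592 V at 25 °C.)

0.15 M

From the Nernst equation, log Q = n(E° − E)/0.0592 = 2(0.62 − 0.569)/0.0592 = 1.723, so Q = 52.8.
With Q = [Zn²⁺]/[Sn²⁺] and the known concentrations, [Zn²⁺] in the numerator gives [Zn²⁺] = 0.15 M.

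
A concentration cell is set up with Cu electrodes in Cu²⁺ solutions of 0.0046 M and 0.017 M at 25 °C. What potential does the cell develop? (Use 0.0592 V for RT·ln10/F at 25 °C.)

0.017 V

Both half-cells are Cu²⁺/Cu, so E°_cell = 0. The concentrated side is the cathode; the cell reaction moves Cu²⁺ from high to low concentration with n = 2.
Q = [Cu²⁺]_dilute/[Cu²⁺]_conc = 0.0046/0.017 = 0.271.
E = 0 − (0.0592/2) log Q = −(0.0592/2)(-0.568) = 0.0168 V.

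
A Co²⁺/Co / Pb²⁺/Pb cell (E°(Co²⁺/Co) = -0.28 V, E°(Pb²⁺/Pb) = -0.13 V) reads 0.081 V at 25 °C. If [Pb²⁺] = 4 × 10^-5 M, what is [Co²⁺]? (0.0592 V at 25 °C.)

0.0086 M

From the Nernst equation, log Q = n(E° − E)/0.0592 = 2(0.15 − 0.081)/0.0592 = 2.331, so Q = 214.
With Q = [Co²⁺]/[Pb²⁺] and the known concentrations, [Co²⁺] in the numerator gives [Co²⁺] = 0.0086 M.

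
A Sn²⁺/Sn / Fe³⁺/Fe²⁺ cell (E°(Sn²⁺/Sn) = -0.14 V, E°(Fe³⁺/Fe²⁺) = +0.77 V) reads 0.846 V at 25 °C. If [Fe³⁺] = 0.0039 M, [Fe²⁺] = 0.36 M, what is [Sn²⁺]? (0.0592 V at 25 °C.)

0.017 M

From the Nernst equation, log Q = n(E° − E)/0.0592 = 2(0.91 − 0.846)/0.0592 = 2.162, so Q = 145.
With Q = [Sn²⁺]·[Fe²⁺]^2/[Fe³⁺]^2 and the known concentrations, [Sn²⁺] in the numerator gives [Sn²⁺] = 0.017 M.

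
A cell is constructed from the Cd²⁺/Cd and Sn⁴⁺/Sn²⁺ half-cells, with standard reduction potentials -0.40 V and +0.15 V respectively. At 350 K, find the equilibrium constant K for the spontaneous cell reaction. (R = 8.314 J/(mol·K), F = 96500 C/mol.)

E°_cell = +0.15 − (-0.40) = 0.55 V, with n = 2 electrons transferred.
At equilibrium E = 0, so the Nernst equation gives ln K = nFE°/RT = (2)(96500)(0.55)/((8.314)(350)) = 36.48.
K = e^36.48 = 7 × 10^15.

7 × 10^15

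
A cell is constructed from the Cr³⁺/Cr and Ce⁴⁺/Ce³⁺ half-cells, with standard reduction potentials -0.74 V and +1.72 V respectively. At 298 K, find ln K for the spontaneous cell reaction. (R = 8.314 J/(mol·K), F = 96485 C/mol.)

ln K = 287.4

E°_cell = +1.72 − (-0.74) = 2.46 V, with n = 3 electrons transferred.
At equilibrium E = 0, so the Nernst equation gives ln K = nFE°/RT = (3)(96485)(2.46)/((8.314)(298)) = 287.40.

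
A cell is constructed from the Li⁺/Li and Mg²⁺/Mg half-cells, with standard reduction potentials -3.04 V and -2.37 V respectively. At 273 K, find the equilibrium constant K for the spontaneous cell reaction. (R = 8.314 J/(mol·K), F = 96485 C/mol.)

5.5 × 10^24

E°_cell = -2.37 − (-3.04) = 0.67 V, with n = 2 electrons transferred.
At equilibrium E = 0, so the Nernst equation gives ln K = nFE°/RT = (2)(96485)(0.67)/((8.314)(273)) = 56.96.
K = e^56.96 = 5.5 × 10^24.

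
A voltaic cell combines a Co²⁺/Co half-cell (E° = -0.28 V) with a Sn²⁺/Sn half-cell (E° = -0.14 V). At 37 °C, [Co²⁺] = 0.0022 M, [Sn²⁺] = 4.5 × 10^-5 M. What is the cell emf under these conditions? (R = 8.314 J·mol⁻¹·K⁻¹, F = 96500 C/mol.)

The Sn²⁺/Sn couple has the higher reduction potential and acts as the cathode, so E°_cell = -0.14 − (-0.28) = 0.14 V.
Balancing electrons gives n = 2; the reaction quotient is Q = [Co²⁺]/[Sn²⁺] = 48.9.
E = E° − (RT/nF) ln Q = 0.14 − (8.314×310)/(2×96500) × (3.890) = 0.140 − 0.052 = 0.088 V.

0.088 V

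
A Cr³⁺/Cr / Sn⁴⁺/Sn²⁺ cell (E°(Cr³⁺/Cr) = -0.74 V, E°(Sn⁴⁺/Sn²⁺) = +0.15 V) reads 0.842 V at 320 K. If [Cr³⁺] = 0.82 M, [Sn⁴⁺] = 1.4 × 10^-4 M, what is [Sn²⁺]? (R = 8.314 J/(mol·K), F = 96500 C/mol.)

From the Nernst equation, ln Q = nF(E° − E)/RT = 6×96500×(0.89 − 0.842)/(8.314×320) = 10.446, so Q = 3.44 × 10^4.
With Q = [Cr³⁺]^2·[Sn²⁺]^3/[Sn⁴⁺]^3 and the known concentrations, [Sn²⁺]^3 in the numerator gives [Sn²⁺] = 0.0052 M.

0.0052 M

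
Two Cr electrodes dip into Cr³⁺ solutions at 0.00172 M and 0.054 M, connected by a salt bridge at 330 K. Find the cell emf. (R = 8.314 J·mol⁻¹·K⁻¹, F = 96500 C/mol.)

0.033 V

Both half-cells are Cr³⁺/Cr, so E°_cell = 0. The concentrated side is the cathode; the cell reaction moves Cr³⁺ from high to low concentration with n = 3.
Q = [Cr³⁺]_dilute/[Cr³⁺]_conc = 0.00172/0.054 = 0.0319.
E = 0 − (RT/nF) ln Q = −((8.314×330)/(3×96500))(-3.447) = 0.0327 V.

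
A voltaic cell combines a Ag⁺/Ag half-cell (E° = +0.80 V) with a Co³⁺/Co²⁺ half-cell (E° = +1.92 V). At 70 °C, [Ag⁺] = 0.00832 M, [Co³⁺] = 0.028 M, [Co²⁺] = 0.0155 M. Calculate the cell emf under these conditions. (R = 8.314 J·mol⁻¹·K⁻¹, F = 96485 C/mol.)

The Co³⁺/Co²⁺ couple has the higher reduction potential and acts as the cathode, so E°_cell = +1.92 − (+0.80) = 1.12 V.
Balancing electrons gives n = 1; the reaction quotient is Q = [Ag⁺]·[Co²⁺]/[Co³⁺] = 0.00461.
E = E° − (RT/nF) ln Q = 1.12 − (8.314×343)/(1×96485) × (-5.380) = 1.120 + 0.159 = 1.279 V.

1.28 V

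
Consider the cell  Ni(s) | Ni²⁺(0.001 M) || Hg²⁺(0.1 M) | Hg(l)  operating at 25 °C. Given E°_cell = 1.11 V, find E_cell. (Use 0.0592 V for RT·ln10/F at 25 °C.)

1.17 V

Balancing electrons gives n = 2; the reaction quotient is Q = [Ni²⁺]/[Hg²⁺] = 0.0100.
At 25 °C, E = E° − (0.0592/n) log Q = 1.11 − (0.0592/2)(-2.000) = 1.110 + 0.059 = 1.169 V.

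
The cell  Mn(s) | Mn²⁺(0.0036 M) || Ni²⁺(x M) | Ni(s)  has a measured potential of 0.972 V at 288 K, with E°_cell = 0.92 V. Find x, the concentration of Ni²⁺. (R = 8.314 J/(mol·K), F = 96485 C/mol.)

From the Nernst equation, ln Q = nF(E° − E)/RT = 2×96485×(0.92 − 0.972)/(8.314×288) = -4.191, so Q = 0.0151.
With Q = [Mn²⁺]/[Ni²⁺] and the known concentrations, [Ni²⁺] in the denominator gives [Ni²⁺] = 0.24 M.

0.24 M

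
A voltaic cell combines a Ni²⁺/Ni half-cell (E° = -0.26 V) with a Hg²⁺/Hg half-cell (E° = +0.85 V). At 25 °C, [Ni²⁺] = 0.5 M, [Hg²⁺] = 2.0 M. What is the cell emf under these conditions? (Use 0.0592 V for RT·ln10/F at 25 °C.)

The Hg²⁺/Hg couple has the higher reduction potential and acts as the cathode, so E°_cell = +0.85 − (-0.26) = 1.11 V.
Balancing electrons gives n = 2; the reaction quotient is Q = [Ni²⁺]/[Hg²⁺] = 0.250.
At 25 °C, E = E° − (0.0592/n) log Q = 1.11 − (0.0592/2)(-0.602) = 1.110 + 0.018 = 1.128 V.

1.13 V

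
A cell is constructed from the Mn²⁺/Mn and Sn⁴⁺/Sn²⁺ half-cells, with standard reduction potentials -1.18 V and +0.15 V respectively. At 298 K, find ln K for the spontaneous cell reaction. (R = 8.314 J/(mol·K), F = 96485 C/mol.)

E°_cell = +0.15 − (-1.18) = 1.33 V, with n = 2 electrons transferred.
At equilibrium E = 0, so the Nernst equation gives ln K = nFE°/RT = (2)(96485)(1.33)/((8.314)(298)) = 103.59.

ln K = 103.6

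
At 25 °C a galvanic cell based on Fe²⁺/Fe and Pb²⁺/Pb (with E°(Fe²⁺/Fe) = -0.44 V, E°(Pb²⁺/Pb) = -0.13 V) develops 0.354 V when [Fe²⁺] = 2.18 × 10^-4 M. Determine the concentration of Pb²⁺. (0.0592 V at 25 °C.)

0.0067 M

From the Nernst equation, log Q = n(E° − E)/0.0592 = 2(0.31 − 0.354)/0.0592 = -1.486, so Q = 0.0326.
With Q = [Fe²⁺]/[Pb²⁺] and the known concentrations, [Pb²⁺] in the denominator gives [Pb²⁺] = 0.0067 M.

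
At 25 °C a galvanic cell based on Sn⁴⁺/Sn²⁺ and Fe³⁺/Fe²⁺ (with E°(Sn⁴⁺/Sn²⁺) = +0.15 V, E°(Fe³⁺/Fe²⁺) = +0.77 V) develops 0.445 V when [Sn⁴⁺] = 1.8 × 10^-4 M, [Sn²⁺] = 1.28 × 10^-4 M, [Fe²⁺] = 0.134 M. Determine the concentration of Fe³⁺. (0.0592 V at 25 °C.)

1.8 × 10^-4 M

From the Nernst equation, log Q = n(E° − E)/0.0592 = 2(0.62 − 0.445)/0.0592 = 5.912, so Q = 8.17 × 10^5.
With Q = [Sn⁴⁺]·[Fe²⁺]^2/([Sn²⁺]·[Fe³⁺]^2) and the known concentrations, [Fe³⁺]^2 in the denominator gives [Fe³⁺] = 1.8 × 10^-4 M.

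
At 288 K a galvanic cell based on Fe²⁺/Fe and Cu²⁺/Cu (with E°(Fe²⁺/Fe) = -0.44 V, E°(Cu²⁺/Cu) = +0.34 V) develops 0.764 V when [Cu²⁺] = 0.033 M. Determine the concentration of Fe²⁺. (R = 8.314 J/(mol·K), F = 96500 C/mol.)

From the Nernst equation, ln Q = nF(E° − E)/RT = 2×96500×(0.78 − 0.764)/(8.314×288) = 1.290, so Q = 3.63.
With Q = [Fe²⁺]/[Cu²⁺] and the known concentrations, [Fe²⁺] in the numerator gives [Fe²⁺] = 0.12 M.

0.12 M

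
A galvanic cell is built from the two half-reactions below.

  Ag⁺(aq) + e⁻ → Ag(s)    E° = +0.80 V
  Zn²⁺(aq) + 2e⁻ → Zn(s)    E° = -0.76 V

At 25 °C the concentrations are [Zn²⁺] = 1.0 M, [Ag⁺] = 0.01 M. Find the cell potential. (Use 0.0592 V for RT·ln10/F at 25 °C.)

1.44 V

The Ag⁺/Ag couple has the higher reduction potential and acts as the cathode, so E°_cell = +0.80 − (-0.76) = 1.56 V.
Balancing electrons gives n = 2; the reaction quotient is Q = [Zn²⁺]/[Ag⁺]^2 = 1 × 10^4.
At 25 °C, E = E° − (0.0592/n) log Q = 1.56 − (0.0592/2)(4.000) = 1.560 − 0.118 = 1.442 V.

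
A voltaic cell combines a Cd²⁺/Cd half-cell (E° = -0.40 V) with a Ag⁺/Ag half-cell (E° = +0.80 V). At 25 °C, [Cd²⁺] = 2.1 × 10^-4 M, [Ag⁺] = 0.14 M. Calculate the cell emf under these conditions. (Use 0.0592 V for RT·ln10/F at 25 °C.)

1.26 V

The Ag⁺/Ag couple has the higher reduction potential and acts as the cathode, so E°_cell = +0.80 − (-0.40) = 1.20 V.
Balancing electrons gives n = 2; the reaction quotient is Q = [Cd²⁺]/[Ag⁺]^2 = 0.0107.
At 25 °C, E = E° − (0.0592/n) log Q = 1.20 − (0.0592/2)(-1.970) = 1.200 + 0.058 = 1.258 V.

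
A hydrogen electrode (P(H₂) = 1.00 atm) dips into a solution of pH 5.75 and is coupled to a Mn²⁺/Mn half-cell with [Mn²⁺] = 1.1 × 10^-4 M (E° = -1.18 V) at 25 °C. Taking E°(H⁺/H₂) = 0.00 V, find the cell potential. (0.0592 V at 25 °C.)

0.96 V

The hydrogen couple is the cathode, so E°_cell = 1.18 V; n = 2.
[H⁺] = 10^(−5.75) = 1.8 × 10^-6 M, and Q = [Mn²⁺]·P(H₂) / [H⁺]^2 = 3.48 × 10^7.
E = E° − (0.0592/2) log Q = 1.18 − (0.0592/2)(7.541) = 0.957 V.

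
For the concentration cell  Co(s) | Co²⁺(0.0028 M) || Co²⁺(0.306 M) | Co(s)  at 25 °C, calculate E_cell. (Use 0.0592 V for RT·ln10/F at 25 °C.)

Both half-cells are Co²⁺/Co, so E°_cell = 0. The concentrated side is the cathode; the cell reaction moves Co²⁺ from high to low concentration with n = 2.
Q = [Co²⁺]_dilute/[Co²⁺]_conc = 0.0028/0.306 = 0.00915.
E = 0 − (0.0592/2) log Q = −(0.0592/2)(-2.039) = 0.0604 V.

0.060 V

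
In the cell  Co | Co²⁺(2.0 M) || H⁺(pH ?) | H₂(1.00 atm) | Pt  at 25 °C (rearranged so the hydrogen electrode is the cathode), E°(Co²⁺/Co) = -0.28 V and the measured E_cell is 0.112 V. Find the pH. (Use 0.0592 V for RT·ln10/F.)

E°_cell = 0.28 V and n = 2.
log Q = n(E° − E)/0.0592 = 2×(0.28 − 0.112)/0.0592 = 5.676.
With Q = [Co²⁺]·P(H₂) / [H⁺]^2, solving for [H⁺] gives log[H⁺] = -2.687, so pH = 2.69.

pH = 2.69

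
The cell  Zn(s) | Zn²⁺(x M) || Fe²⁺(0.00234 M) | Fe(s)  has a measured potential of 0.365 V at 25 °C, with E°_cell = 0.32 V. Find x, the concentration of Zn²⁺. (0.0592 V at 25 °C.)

7.1 × 10^-5 M

From the Nernst equation, log Q = n(E° − E)/0.0592 = 2(0.32 − 0.365)/0.0592 = -1.520, so Q = 0.0302.
With Q = [Zn²⁺]/[Fe²⁺] and the known concentrations, [Zn²⁺] in the numerator gives [Zn²⁺] = 7.1 × 10^-5 M.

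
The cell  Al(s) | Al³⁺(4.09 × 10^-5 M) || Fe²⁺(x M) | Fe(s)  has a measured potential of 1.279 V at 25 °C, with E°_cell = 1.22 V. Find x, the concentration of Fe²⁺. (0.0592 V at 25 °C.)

0.12 M

From the Nernst equation, log Q = n(E° − E)/0.0592 = 6(1.22 − 1.279)/0.0592 = -5.980, so Q = 1.05 × 10^-6.
With Q = [Al³⁺]^2/[Fe²⁺]^3 and the known concentrations, [Fe²⁺]^3 in the denominator gives [Fe²⁺] = 0.12 M.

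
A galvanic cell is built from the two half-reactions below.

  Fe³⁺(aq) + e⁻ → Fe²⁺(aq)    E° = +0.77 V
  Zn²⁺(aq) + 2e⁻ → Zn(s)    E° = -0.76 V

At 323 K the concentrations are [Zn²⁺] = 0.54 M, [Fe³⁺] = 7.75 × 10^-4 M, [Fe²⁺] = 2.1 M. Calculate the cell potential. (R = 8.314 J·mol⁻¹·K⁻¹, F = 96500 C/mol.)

1.32 V

The Fe³⁺/Fe²⁺ couple has the higher reduction potential and acts as the cathode, so E°_cell = +0.77 − (-0.76) = 1.53 V.
Balancing electrons gives n = 2; the reaction quotient is Q = [Zn²⁺]·[Fe²⁺]^2/[Fe³⁺]^2 = 3.96 × 10^6.
E = E° − (RT/nF) ln Q = 1.53 − (8.314×323)/(2×96500) × (15.193) = 1.530 − 0.211 = 1.319 V.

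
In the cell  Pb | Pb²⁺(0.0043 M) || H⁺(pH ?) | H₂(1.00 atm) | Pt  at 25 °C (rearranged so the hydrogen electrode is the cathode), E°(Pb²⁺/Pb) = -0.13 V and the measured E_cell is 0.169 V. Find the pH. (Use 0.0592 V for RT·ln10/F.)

pH = 0.52

E°_cell = 0.13 V and n = 2.
log Q = n(E° − E)/0.0592 = 2×(0.13 − 0.169)/0.0592 = -1.318.
With Q = [Pb²⁺]·P(H₂) / [H⁺]^2, solving for [H⁺] gives log[H⁺] = -0.524, so pH = 0.52.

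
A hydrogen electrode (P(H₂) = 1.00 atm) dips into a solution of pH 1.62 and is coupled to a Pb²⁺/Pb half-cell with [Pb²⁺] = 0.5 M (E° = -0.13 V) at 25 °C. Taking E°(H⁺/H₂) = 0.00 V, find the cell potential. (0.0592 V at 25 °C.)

0.043 V

The hydrogen couple is the cathode, so E°_cell = 0.13 V; n = 2.
[H⁺] = 10^(−1.62) = 0.024 M, and Q = [Pb²⁺]·P(H₂) / [H⁺]^2 = 869.
E = E° − (0.0592/2) log Q = 0.13 − (0.0592/2)(2.939) = 0.043 V.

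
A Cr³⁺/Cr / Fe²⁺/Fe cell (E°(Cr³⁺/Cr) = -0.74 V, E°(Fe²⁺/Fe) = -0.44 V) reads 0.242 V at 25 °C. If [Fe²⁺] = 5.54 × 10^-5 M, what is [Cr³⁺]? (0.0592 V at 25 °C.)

From the Nernst equation, log Q = n(E° − E)/0.0592 = 6(0.30 − 0.242)/0.0592 = 5.878, so Q = 7.56 × 10^5.
With Q = [Cr³⁺]^2/[Fe²⁺]^3 and the known concentrations, [Cr³⁺]^2 in the numerator gives [Cr³⁺] = 3.6 × 10^-4 M.

3.6 × 10^-4 M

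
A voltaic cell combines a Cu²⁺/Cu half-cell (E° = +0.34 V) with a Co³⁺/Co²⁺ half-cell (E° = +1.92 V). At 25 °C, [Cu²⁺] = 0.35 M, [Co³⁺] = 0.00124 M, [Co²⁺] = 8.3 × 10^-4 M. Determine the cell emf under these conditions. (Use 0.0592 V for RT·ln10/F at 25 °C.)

The Co³⁺/Co²⁺ couple has the higher reduction potential and acts as the cathode, so E°_cell = +1.92 − (+0.34) = 1.58 V.
Balancing electrons gives n = 2; the reaction quotient is Q = [Cu²⁺]·[Co²⁺]^2/[Co³⁺]^2 = 0.157.
At 25 °C, E = E° − (0.0592/n) log Q = 1.58 − (0.0592/2)(-0.805) = 1.580 + 0.024 = 1.604 V.

1.60 V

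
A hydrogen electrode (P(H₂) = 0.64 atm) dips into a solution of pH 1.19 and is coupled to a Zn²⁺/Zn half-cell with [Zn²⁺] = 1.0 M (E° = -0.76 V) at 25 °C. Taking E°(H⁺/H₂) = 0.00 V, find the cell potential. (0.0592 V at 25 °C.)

0.70 V

The hydrogen couple is the cathode, so E°_cell = 0.76 V; n = 2.
[H⁺] = 10^(−1.19) = 0.065 M, and Q = [Zn²⁺]·P(H₂) / [H⁺]^2 = 154.
E = E° − (0.0592/2) log Q = 0.76 − (0.0592/2)(2.186) = 0.695 V.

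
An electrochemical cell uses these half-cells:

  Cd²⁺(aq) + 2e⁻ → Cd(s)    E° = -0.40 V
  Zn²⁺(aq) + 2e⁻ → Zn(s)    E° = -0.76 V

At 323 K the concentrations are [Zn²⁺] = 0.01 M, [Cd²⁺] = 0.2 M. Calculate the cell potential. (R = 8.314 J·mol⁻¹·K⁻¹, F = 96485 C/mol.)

0.402 V

The Cd²⁺/Cd couple has the higher reduction potential and acts as the cathode, so E°_cell = -0.40 − (-0.76) = 0.36 V.
Balancing electrons gives n = 2; the reaction quotient is Q = [Zn²⁺]/[Cd²⁺] = 0.0500.
E = E° − (RT/nF) ln Q = 0.36 − (8.314×323)/(2×96485) × (-2.996) = 0.360 + 0.042 = 0.402 V.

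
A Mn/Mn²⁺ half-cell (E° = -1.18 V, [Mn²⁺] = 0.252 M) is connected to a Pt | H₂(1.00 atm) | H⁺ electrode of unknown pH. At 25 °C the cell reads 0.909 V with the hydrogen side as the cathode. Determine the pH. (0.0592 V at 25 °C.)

pH = 4.88

E°_cell = 1.18 V and n = 2.
log Q = n(E° − E)/0.0592 = 2×(1.18 − 0.909)/0.0592 = 9.155.
With Q = [Mn²⁺]·P(H₂) / [H⁺]^2, solving for [H⁺] gives log[H⁺] = -4.877, so pH = 4.88.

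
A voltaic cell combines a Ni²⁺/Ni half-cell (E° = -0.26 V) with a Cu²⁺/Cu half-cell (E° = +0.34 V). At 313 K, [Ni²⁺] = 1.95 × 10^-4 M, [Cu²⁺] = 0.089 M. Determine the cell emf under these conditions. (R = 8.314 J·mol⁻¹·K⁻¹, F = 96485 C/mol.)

0.683 V

The Cu²⁺/Cu couple has the higher reduction potential and acts as the cathode, so E°_cell = +0.34 − (-0.26) = 0.60 V.
Balancing electrons gives n = 2; the reaction quotient is Q = [Ni²⁺]/[Cu²⁺] = 0.00219.
E = E° − (RT/nF) ln Q = 0.60 − (8.314×313)/(2×96485) × (-6.123) = 0.600 + 0.083 = 0.683 V.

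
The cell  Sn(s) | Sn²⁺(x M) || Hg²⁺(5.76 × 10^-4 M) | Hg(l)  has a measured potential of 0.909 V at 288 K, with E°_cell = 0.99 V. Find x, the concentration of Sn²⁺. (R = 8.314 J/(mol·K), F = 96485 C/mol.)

0.39 M

From the Nernst equation, ln Q = nF(E° − E)/RT = 2×96485×(0.99 − 0.909)/(8.314×288) = 6.528, so Q = 684.
With Q = [Sn²⁺]/[Hg²⁺] and the known concentrations, [Sn²⁺] in the numerator gives [Sn²⁺] = 0.39 M.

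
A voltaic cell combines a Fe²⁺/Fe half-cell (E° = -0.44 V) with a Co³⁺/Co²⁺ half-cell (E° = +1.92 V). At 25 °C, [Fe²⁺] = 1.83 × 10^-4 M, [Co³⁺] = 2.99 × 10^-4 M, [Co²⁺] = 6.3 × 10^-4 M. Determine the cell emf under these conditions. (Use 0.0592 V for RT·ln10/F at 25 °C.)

2.45 V

The Co³⁺/Co²⁺ couple has the higher reduction potential and acts as the cathode, so E°_cell = +1.92 − (-0.44) = 2.36 V.
Balancing electrons gives n = 2; the reaction quotient is Q = [Fe²⁺]·[Co²⁺]^2/[Co³⁺]^2 = 8.12 × 10^-4.
At 25 °C, E = E° − (0.0592/n) log Q = 2.36 − (0.0592/2)(-3.090) = 2.360 + 0.091 = 2.451 V.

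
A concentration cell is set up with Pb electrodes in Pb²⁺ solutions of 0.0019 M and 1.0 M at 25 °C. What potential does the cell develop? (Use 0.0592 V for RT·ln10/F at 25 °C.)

Both half-cells are Pb²⁺/Pb, so E°_cell = 0. The concentrated side is the cathode; the cell reaction moves Pb²⁺ from high to low concentration with n = 2.
Q = [Pb²⁺]_dilute/[Pb²⁺]_conc = 0.0019/1.0 = 0.00190.
E = 0 − (0.0592/2) log Q = −(0.0592/2)(-2.721) = 0.0805 V.

0.081 V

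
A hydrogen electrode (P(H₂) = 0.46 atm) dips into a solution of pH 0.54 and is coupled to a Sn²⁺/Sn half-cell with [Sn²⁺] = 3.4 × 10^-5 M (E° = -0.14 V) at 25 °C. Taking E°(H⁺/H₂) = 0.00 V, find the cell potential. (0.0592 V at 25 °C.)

The hydrogen couple is the cathode, so E°_cell = 0.14 V; n = 2.
[H⁺] = 10^(−0.54) = 0.29 M, and Q = [Sn²⁺]·P(H₂) / [H⁺]^2 = 1.88 × 10^-4.
E = E° − (0.0592/2) log Q = 0.14 − (0.0592/2)(-3.726) = 0.250 V.

0.25 V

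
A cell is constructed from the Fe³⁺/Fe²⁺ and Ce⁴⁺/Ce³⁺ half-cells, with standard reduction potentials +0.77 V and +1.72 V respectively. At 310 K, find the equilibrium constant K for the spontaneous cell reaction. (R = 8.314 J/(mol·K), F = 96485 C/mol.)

E°_cell = +1.72 − (+0.77) = 0.95 V, with n = 1 electron transferred.
At equilibrium E = 0, so the Nernst equation gives ln K = nFE°/RT = (1)(96485)(0.95)/((8.314)(310)) = 35.56.
K = e^35.56 = 2.8 × 10^15.

2.8 × 10^15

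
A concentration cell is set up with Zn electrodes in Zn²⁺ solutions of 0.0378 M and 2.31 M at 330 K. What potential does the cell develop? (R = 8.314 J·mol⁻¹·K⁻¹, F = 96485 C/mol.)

0.058 V

Both half-cells are Zn²⁺/Zn, so E°_cell = 0. The concentrated side is the cathode; the cell reaction moves Zn²⁺ from high to low concentration with n = 2.
Q = [Zn²⁺]_dilute/[Zn²⁺]_conc = 0.0378/2.31 = 0.0164.
E = 0 − (RT/nF) ln Q = −((8.314×330)/(2×96485))(-4.113) = 0.0585 V.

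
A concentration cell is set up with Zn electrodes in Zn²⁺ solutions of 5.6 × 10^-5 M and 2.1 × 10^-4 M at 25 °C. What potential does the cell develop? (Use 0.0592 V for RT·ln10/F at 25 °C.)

0.017 V

Both half-cells are Zn²⁺/Zn, so E°_cell = 0. The concentrated side is the cathode; the cell reaction moves Zn²⁺ from high to low concentration with n = 2.
Q = [Zn²⁺]_dilute/[Zn²⁺]_conc = 5.6 × 10^-5/2.1 × 10^-4 = 0.267.
E = 0 − (0.0592/2) log Q = −(0.0592/2)(-0.574) = 0.0170 V.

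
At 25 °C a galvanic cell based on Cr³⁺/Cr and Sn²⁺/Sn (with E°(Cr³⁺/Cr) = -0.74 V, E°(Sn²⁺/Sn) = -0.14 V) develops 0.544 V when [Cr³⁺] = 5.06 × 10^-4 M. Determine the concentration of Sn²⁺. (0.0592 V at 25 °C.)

From the Nernst equation, log Q = n(E° − E)/0.0592 = 6(0.60 − 0.544)/0.0592 = 5.676, so Q = 4.74 × 10^5.
With Q = [Cr³⁺]^2/[Sn²⁺]^3 and the known concentrations, [Sn²⁺]^3 in the denominator gives [Sn²⁺] = 8.1 × 10^-5 M.

8.1 × 10^-5 M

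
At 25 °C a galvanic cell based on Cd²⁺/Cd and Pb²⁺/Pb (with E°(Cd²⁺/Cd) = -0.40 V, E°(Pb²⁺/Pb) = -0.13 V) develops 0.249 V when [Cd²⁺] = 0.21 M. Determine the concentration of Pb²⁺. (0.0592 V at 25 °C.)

From the Nernst equation, log Q = n(E° − E)/0.0592 = 2(0.27 − 0.249)/0.0592 = 0.709, so Q = 5.12.
With Q = [Cd²⁺]/[Pb²⁺] and the known concentrations, [Pb²⁺] in the denominator gives [Pb²⁺] = 0.041 M.

0.041 M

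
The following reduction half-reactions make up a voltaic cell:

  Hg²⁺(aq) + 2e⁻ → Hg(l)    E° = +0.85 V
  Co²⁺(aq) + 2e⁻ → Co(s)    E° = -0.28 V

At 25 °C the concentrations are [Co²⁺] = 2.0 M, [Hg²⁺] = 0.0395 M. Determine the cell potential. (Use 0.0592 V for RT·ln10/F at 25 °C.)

The Hg²⁺/Hg couple has the higher reduction potential and acts as the cathode, so E°_cell = +0.85 − (-0.28) = 1.13 V.
Balancing electrons gives n = 2; the reaction quotient is Q = [Co²⁺]/[Hg²⁺] = 50.6.
At 25 °C, E = E° − (0.0592/n) log Q = 1.13 − (0.0592/2)(1.704) = 1.130 − 0.050 = 1.080 V.

1.08 V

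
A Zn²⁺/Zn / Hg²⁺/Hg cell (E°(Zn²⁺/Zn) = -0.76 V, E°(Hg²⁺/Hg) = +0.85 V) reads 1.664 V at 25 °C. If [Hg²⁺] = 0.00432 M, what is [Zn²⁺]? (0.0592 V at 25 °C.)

6.5 × 10^-5 M

From the Nernst equation, log Q = n(E° − E)/0.0592 = 2(1.61 − 1.664)/0.0592 = -1.824, so Q = 0.0150.
With Q = [Zn²⁺]/[Hg²⁺] and the known concentrations, [Zn²⁺] in the numerator gives [Zn²⁺] = 6.5 × 10^-5 M.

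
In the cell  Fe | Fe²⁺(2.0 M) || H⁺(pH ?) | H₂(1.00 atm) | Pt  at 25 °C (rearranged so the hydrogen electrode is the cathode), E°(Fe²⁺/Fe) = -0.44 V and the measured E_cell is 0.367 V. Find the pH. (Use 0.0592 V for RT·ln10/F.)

pH = 1.08

E°_cell = 0.44 V and n = 2.
log Q = n(E° − E)/0.0592 = 2×(0.44 − 0.367)/0.0592 = 2.466.
With Q = [Fe²⁺]·P(H₂) / [H⁺]^2, solving for [H⁺] gives log[H⁺] = -1.083, so pH = 1.08.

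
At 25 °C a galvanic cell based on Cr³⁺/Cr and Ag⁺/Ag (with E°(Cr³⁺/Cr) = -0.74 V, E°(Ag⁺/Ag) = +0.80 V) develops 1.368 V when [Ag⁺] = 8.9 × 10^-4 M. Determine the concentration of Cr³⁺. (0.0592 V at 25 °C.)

From the Nernst equation, log Q = n(E° − E)/0.0592 = 3(1.54 − 1.368)/0.0592 = 8.716, so Q = 5.2 × 10^8.
With Q = [Cr³⁺]/[Ag⁺]^3 and the known concentrations, [Cr³⁺] in the numerator gives [Cr³⁺] = 0.37 M.

0.37 M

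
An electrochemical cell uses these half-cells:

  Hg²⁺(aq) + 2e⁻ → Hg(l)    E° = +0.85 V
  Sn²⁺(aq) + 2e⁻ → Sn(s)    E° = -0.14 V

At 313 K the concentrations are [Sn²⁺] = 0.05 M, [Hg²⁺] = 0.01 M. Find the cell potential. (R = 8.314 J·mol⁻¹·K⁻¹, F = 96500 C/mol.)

The Hg²⁺/Hg couple has the higher reduction potential and acts as the cathode, so E°_cell = +0.85 − (-0.14) = 0.99 V.
Balancing electrons gives n = 2; the reaction quotient is Q = [Sn²⁺]/[Hg²⁺] = 5.00.
E = E° − (RT/nF) ln Q = 0.99 − (8.314×313)/(2×96500) × (1.609) = 0.990 − 0.022 = 0.968 V.

0.968 V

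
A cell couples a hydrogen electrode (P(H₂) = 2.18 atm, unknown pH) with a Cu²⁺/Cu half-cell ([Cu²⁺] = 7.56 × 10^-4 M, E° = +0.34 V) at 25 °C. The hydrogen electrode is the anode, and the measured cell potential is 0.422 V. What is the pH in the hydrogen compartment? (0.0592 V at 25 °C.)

pH = 2.78

E°_cell = 0.34 V and n = 2.
log Q = n(E° − E)/0.0592 = 2×(0.34 − 0.422)/0.0592 = -2.770.
With Q = [H⁺]^2 / ([Cu²⁺]·P(H₂)), solving for [H⁺] gives log[H⁺] = -2.777, so pH = 2.78.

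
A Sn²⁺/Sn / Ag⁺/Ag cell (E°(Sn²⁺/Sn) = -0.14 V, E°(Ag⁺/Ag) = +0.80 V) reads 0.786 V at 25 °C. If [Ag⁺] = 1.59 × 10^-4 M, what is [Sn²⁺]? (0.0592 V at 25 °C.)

0.004 M

From the Nernst equation, log Q = n(E° − E)/0.0592 = 2(0.94 − 0.786)/0.0592 = 5.203, so Q = 1.59 × 10^5.
With Q = [Sn²⁺]/[Ag⁺]^2 and the known concentrations, [Sn²⁺] in the numerator gives [Sn²⁺] = 0.004 M.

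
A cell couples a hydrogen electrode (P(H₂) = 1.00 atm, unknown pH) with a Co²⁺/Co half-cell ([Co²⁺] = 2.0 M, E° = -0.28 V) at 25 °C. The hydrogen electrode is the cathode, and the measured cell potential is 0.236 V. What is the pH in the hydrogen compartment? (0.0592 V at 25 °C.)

pH = 0.59

E°_cell = 0.28 V and n = 2.
log Q = n(E° − E)/0.0592 = 2×(0.28 − 0.236)/0.0592 = 1.486.
With Q = [Co²⁺]·P(H₂) / [H⁺]^2, solving for [H⁺] gives log[H⁺] = -0.593, so pH = 0.59.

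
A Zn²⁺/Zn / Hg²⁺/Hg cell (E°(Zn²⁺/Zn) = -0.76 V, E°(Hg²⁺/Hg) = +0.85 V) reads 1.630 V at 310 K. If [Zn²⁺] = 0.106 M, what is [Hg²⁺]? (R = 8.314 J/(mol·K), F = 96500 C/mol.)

0.47 M

From the Nernst equation, ln Q = nF(E° − E)/RT = 2×96500×(1.61 − 1.630)/(8.314×310) = -1.498, so Q = 0.224.
With Q = [Zn²⁺]/[Hg²⁺] and the known concentrations, [Hg²⁺] in the denominator gives [Hg²⁺] = 0.47 M.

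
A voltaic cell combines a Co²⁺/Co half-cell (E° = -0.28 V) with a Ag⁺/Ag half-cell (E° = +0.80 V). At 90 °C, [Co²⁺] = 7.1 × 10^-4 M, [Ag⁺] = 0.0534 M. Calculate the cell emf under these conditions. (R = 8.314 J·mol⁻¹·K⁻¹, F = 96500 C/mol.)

1.10 V

The Ag⁺/Ag couple has the higher reduction potential and acts as the cathode, so E°_cell = +0.80 − (-0.28) = 1.08 V.
Balancing electrons gives n = 2; the reaction quotient is Q = [Co²⁺]/[Ag⁺]^2 = 0.249.
E = E° − (RT/nF) ln Q = 1.08 − (8.314×363)/(2×96500) × (-1.390) = 1.080 + 0.022 = 1.102 V.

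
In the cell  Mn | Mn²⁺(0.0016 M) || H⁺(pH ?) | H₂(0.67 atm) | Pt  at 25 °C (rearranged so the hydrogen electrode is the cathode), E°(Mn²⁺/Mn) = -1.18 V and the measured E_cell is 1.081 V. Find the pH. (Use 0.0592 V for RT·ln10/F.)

E°_cell = 1.18 V and n = 2.
log Q = n(E° − E)/0.0592 = 2×(1.18 − 1.081)/0.0592 = 3.345.
With Q = [Mn²⁺]·P(H₂) / [H⁺]^2, solving for [H⁺] gives log[H⁺] = -3.157, so pH = 3.16.

pH = 3.16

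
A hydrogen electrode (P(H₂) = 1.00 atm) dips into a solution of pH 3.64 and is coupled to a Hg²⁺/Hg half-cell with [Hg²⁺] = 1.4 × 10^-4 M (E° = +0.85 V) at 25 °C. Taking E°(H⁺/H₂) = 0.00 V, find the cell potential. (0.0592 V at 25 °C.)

0.95 V

The Hg²⁺/Hg couple is the cathode, so E°_cell = 0.85 V; n = 2.
[H⁺] = 10^(−3.64) = 2.3 × 10^-4 M, and Q = [H⁺]^2 / ([Hg²⁺]·P(H₂)) = 3.75 × 10^-4.
E = E° − (0.0592/2) log Q = 0.85 − (0.0592/2)(-3.426) = 0.951 V.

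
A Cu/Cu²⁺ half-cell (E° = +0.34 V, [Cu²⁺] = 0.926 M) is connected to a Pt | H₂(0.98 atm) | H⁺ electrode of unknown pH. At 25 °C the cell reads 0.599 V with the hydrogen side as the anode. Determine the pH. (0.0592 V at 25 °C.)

E°_cell = 0.34 V and n = 2.
log Q = n(E° − E)/0.0592 = 2×(0.34 − 0.599)/0.0592 = -8.750.
With Q = [H⁺]^2 / ([Cu²⁺]·P(H₂)), solving for [H⁺] gives log[H⁺] = -4.396, so pH = 4.40.

pH = 4.40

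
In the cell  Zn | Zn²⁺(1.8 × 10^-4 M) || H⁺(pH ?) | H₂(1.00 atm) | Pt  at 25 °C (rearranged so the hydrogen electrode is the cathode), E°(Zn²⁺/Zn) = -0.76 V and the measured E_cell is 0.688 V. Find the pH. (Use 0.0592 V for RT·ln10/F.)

E°_cell = 0.76 V and n = 2.
log Q = n(E° − E)/0.0592 = 2×(0.76 − 0.688)/0.0592 = 2.432.
With Q = [Zn²⁺]·P(H₂) / [H⁺]^2, solving for [H⁺] gives log[H⁺] = -3.089, so pH = 3.09.

pH = 3.09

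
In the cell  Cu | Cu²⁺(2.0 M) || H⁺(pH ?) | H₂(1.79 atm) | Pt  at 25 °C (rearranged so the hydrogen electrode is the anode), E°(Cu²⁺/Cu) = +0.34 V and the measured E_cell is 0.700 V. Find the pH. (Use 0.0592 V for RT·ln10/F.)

E°_cell = 0.34 V and n = 2.
log Q = n(E° − E)/0.0592 = 2×(0.34 − 0.700)/0.0592 = -12.162.
With Q = [H⁺]^2 / ([Cu²⁺]·P(H₂)), solving for [H⁺] gives log[H⁺] = -5.804, so pH = 5.80.

pH = 5.80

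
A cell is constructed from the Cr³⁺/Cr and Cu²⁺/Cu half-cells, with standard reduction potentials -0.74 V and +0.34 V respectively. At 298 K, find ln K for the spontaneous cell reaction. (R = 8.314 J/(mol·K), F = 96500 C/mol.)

E°_cell = +0.34 − (-0.74) = 1.08 V, with n = 6 electrons transferred.
At equilibrium E = 0, so the Nernst equation gives ln K = nFE°/RT = (6)(96500)(1.08)/((8.314)(298)) = 252.39.

ln K = 252.4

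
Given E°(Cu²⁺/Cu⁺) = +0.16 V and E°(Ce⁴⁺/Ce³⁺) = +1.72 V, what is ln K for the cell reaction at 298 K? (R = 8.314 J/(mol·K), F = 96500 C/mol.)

E°_cell = +1.72 − (+0.16) = 1.56 V, with n = 1 electron transferred.
At equilibrium E = 0, so the Nernst equation gives ln K = nFE°/RT = (1)(96500)(1.56)/((8.314)(298)) = 60.76.

ln K = 60.8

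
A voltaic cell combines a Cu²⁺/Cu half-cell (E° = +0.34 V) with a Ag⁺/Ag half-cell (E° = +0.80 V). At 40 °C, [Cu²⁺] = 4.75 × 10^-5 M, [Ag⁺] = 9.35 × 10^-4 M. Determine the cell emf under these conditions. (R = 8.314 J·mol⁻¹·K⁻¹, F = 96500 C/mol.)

The Ag⁺/Ag couple has the higher reduction potential and acts as the cathode, so E°_cell = +0.80 − (+0.34) = 0.46 V.
Balancing electrons gives n = 2; the reaction quotient is Q = [Cu²⁺]/[Ag⁺]^2 = 54.3.
E = E° − (RT/nF) ln Q = 0.46 − (8.314×313)/(2×96500) × (3.995) = 0.460 − 0.054 = 0.406 V.

0.406 V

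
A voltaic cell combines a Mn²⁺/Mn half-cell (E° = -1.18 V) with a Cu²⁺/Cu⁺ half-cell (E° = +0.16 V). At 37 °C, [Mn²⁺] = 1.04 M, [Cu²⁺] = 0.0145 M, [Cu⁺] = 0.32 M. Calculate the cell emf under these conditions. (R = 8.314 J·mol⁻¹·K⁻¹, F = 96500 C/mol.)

1.26 V

The Cu²⁺/Cu⁺ couple has the higher reduction potential and acts as the cathode, so E°_cell = +0.16 − (-1.18) = 1.34 V.
Balancing electrons gives n = 2; the reaction quotient is Q = [Mn²⁺]·[Cu⁺]^2/[Cu²⁺]^2 = 507.
E = E° − (RT/nF) ln Q = 1.34 − (8.314×310)/(2×96500) × (6.228) = 1.340 − 0.083 = 1.257 V.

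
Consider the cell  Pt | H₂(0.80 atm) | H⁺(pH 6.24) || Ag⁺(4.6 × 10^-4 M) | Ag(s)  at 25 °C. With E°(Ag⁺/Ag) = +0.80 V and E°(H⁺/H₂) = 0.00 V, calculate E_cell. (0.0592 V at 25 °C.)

0.97 V

The Ag⁺/Ag couple is the cathode, so E°_cell = 0.80 V; n = 2.
[H⁺] = 10^(−6.24) = 5.8 × 10^-7 M, and Q = [H⁺]^2 / ([Ag⁺]^2·P(H₂)) = 1.96 × 10^-6.
E = E° − (0.0592/2) log Q = 0.80 − (0.0592/2)(-5.709) = 0.969 V.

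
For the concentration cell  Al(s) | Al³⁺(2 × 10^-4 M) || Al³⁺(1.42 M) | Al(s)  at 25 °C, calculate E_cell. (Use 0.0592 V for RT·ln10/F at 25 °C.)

Both half-cells are Al³⁺/Al, so E°_cell = 0. The concentrated side is the cathode; the cell reaction moves Al³⁺ from high to low concentration with n = 3.
Q = [Al³⁺]_dilute/[Al³⁺]_conc = 2 × 10^-4/1.42 = 1.41 × 10^-4.
E = 0 − (0.0592/3) log Q = −(0.0592/3)(-3.851) = 0.0760 V.

0.076 V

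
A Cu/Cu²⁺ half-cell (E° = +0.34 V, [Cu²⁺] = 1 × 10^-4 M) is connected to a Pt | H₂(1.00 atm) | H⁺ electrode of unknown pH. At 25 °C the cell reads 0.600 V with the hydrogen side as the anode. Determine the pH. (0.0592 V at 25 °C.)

E°_cell = 0.34 V and n = 2.
log Q = n(E° − E)/0.0592 = 2×(0.34 − 0.600)/0.0592 = -8.784.
With Q = [H⁺]^2 / ([Cu²⁺]·P(H₂)), solving for [H⁺] gives log[H⁺] = -6.392, so pH = 6.39.

pH = 6.39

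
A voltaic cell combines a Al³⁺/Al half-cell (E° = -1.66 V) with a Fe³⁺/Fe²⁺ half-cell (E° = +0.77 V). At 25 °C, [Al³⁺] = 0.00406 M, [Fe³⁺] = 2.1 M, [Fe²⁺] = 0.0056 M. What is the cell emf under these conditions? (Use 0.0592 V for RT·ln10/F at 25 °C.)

The Fe³⁺/Fe²⁺ couple has the higher reduction potential and acts as the cathode, so E°_cell = +0.77 − (-1.66) = 2.43 V.
Balancing electrons gives n = 3; the reaction quotient is Q = [Al³⁺]·[Fe²⁺]^3/[Fe³⁺]^3 = 7.7 × 10^-11.
At 25 °C, E = E° − (0.0592/n) log Q = 2.43 − (0.0592/3)(-10.114) = 2.430 + 0.200 = 2.630 V.

2.63 V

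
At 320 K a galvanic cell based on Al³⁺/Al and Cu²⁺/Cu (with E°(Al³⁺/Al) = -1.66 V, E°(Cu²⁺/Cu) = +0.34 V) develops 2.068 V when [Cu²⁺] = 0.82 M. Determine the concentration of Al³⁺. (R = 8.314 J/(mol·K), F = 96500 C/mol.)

From the Nernst equation, ln Q = nF(E° − E)/RT = 6×96500×(2.00 − 2.068)/(8.314×320) = -14.799, so Q = 3.74 × 10^-7.
With Q = [Al³⁺]^2/[Cu²⁺]^3 and the known concentrations, [Al³⁺]^2 in the numerator gives [Al³⁺] = 4.5 × 10^-4 M.

4.5 × 10^-4 M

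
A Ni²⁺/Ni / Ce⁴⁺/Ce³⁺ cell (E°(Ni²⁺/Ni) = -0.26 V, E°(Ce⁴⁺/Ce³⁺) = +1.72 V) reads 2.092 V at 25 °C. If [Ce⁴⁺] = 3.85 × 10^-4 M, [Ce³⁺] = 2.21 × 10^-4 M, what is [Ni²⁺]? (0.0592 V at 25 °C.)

From the Nernst equation, log Q = n(E° − E)/0.0592 = 2(1.98 − 2.092)/0.0592 = -3.784, so Q = 1.65 × 10^-4.
With Q = [Ni²⁺]·[Ce³⁺]^2/[Ce⁴⁺]^2 and the known concentrations, [Ni²⁺] in the numerator gives [Ni²⁺] = 5 × 10^-4 M.

5 × 10^-4 M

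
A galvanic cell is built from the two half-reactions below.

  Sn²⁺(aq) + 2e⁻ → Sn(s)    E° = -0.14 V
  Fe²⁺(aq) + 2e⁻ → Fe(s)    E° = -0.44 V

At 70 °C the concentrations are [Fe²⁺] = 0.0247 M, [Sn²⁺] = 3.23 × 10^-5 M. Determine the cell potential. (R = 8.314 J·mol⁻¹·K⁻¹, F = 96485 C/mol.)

The Sn²⁺/Sn couple has the higher reduction potential and acts as the cathode, so E°_cell = -0.14 − (-0.44) = 0.30 V.
Balancing electrons gives n = 2; the reaction quotient is Q = [Fe²⁺]/[Sn²⁺] = 765.
E = E° − (RT/nF) ln Q = 0.30 − (8.314×343)/(2×96485) × (6.639) = 0.300 − 0.098 = 0.202 V.

0.202 V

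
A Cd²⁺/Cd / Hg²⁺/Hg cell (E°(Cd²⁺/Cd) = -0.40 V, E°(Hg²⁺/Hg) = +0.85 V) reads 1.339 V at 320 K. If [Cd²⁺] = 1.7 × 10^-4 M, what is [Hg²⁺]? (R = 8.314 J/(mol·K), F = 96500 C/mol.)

From the Nernst equation, ln Q = nF(E° − E)/RT = 2×96500×(1.25 − 1.339)/(8.314×320) = -6.456, so Q = 0.00157.
With Q = [Cd²⁺]/[Hg²⁺] and the known concentrations, [Hg²⁺] in the denominator gives [Hg²⁺] = 0.11 M.

0.11 M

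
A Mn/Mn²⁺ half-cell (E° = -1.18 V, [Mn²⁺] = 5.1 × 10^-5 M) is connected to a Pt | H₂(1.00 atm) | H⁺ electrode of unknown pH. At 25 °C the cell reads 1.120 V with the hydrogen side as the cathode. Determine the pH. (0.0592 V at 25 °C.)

pH = 3.16

E°_cell = 1.18 V and n = 2.
log Q = n(E° − E)/0.0592 = 2×(1.18 − 1.120)/0.0592 = 2.027.
With Q = [Mn²⁺]·P(H₂) / [H⁺]^2, solving for [H⁺] gives log[H⁺] = -3.160, so pH = 3.16.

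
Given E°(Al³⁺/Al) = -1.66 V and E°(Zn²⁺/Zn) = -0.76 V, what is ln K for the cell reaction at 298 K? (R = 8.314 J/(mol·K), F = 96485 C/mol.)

E°_cell = -0.76 − (-1.66) = 0.90 V, with n = 6 electrons transferred.
At equilibrium E = 0, so the Nernst equation gives ln K = nFE°/RT = (6)(96485)(0.90)/((8.314)(298)) = 210.29.

ln K = 210.3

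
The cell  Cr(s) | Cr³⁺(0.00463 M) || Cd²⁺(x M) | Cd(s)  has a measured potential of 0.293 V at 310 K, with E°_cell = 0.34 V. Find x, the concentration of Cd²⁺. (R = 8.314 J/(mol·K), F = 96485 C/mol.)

From the Nernst equation, ln Q = nF(E° − E)/RT = 6×96485×(0.34 − 0.293)/(8.314×310) = 10.557, so Q = 3.84 × 10^4.
With Q = [Cr³⁺]^2/[Cd²⁺]^3 and the known concentrations, [Cd²⁺]^3 in the denominator gives [Cd²⁺] = 8.2 × 10^-4 M.

8.2 × 10^-4 M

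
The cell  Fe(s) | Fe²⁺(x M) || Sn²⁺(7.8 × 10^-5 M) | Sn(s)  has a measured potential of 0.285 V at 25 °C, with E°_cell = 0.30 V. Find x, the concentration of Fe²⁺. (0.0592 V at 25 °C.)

From the Nernst equation, log Q = n(E° − E)/0.0592 = 2(0.30 − 0.285)/0.0592 = 0.507, so Q = 3.21.
With Q = [Fe²⁺]/[Sn²⁺] and the known concentrations, [Fe²⁺] in the numerator gives [Fe²⁺] = 2.5 × 10^-4 M.

2.5 × 10^-4 M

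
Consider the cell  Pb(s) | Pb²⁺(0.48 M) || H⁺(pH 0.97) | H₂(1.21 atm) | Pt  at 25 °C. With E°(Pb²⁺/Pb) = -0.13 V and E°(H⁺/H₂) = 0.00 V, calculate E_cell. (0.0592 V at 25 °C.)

0.080 V

The hydrogen couple is the cathode, so E°_cell = 0.13 V; n = 2.
[H⁺] = 10^(−0.97) = 0.11 M, and Q = [Pb²⁺]·P(H₂) / [H⁺]^2 = 50.6.
E = E° − (0.0592/2) log Q = 0.13 − (0.0592/2)(1.704) = 0.080 V.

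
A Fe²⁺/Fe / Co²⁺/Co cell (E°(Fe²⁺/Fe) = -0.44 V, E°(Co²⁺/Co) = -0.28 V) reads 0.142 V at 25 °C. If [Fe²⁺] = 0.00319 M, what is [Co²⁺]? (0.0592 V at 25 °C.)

From the Nernst equation, log Q = n(E° − E)/0.0592 = 2(0.16 − 0.142)/0.0592 = 0.608, so Q = 4.06.
With Q = [Fe²⁺]/[Co²⁺] and the known concentrations, [Co²⁺] in the denominator gives [Co²⁺] = 7.9 × 10^-4 M.

7.9 × 10^-4 M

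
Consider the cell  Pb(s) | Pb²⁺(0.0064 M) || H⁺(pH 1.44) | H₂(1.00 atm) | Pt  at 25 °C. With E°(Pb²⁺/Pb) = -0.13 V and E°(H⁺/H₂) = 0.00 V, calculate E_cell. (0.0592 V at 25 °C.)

0.11 V

The hydrogen couple is the cathode, so E°_cell = 0.13 V; n = 2.
[H⁺] = 10^(−1.44) = 0.036 M, and Q = [Pb²⁺]·P(H₂) / [H⁺]^2 = 4.85.
E = E° − (0.0592/2) log Q = 0.13 − (0.0592/2)(0.686) = 0.110 V.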